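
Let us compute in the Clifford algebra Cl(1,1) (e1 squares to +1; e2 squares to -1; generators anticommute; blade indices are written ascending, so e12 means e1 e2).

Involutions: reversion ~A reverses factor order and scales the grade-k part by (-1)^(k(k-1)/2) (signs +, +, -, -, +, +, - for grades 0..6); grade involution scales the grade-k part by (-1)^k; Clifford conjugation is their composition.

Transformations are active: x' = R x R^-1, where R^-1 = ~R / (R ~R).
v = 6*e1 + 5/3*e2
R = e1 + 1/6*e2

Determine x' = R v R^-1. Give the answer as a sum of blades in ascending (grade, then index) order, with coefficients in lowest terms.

~R = e1 + 1/6*e2, and R ~R = 35/36, so R^-1 = ~R / (35/36).
R v = 103/18 + 2/3*e12
Answer: 202/35*e1 + 31/105*e2


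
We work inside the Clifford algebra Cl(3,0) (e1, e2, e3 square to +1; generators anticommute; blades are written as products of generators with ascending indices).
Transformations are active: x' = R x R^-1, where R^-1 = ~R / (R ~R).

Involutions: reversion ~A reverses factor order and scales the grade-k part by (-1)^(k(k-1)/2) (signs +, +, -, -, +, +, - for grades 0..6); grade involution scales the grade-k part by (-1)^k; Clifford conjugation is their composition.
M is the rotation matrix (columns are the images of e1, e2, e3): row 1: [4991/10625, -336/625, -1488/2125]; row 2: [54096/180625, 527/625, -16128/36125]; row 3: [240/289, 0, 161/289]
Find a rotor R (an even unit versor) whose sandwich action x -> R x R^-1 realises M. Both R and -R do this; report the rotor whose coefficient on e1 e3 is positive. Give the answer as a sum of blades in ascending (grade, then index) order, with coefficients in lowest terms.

Method: write R = a + b12*e1 e2 + b13*e1 e3 + b23*e2 e3 with a^2 + b12^2 + b13^2 + b23^2 = 1 (so R^-1 = ~R). Expanding the columns R e_j ~R gives tr M = 4a^2 - 1 and, from the antisymmetric part, M21 - M12 = -4a*b12, M13 - M31 = 4a*b13, M32 - M23 = -4a*b23.
Here tr M = 13511/7225, so a^2 = (1 + tr M)/4 = 5184/7225 and a = ±72/85. Taking a = 72/85: M21 - M12 = 6048/7225, M13 - M31 = -55296/36125, M32 - M23 = 16128/36125, giving b12 = -21/85, b13 = -192/425, b23 = -56/425, i.e. R = 72/85 - 21/85*e1 e2 - 192/425*e1 e3 - 56/425*e2 e3.
Its e1 e3 coefficient is negative, so report the other preimage -R.
Answer: -72/85 + 21/85*e1 e2 + 192/425*e1 e3 + 56/425*e2 e3. Uniqueness: Spin(3) -> SO(3) maps R and -R to the same rotation of trace 13511/7225; fixing the sign of the e1 e3 coefficient removes the ambiguity.


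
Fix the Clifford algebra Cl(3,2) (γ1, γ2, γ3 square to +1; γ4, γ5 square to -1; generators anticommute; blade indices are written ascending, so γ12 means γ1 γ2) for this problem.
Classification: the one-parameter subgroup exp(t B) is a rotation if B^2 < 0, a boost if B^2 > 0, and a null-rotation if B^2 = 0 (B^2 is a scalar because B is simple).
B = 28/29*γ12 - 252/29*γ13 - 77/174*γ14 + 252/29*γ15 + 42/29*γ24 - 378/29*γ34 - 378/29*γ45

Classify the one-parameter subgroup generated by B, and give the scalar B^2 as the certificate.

B^2 term by term: the squares give (28/29)^2*(γ12)^2 + (-252/29)^2*(γ13)^2 + (-77/174)^2*(γ14)^2 + (252/29)^2*(γ15)^2 + (42/29)^2*(γ24)^2 + (-378/29)^2*(γ34)^2 + (-378/29)^2*(γ45)^2 = 784/841*(-1) + 63504/841*(-1) + 5929/30276*(+1) + 63504/841*(+1) + 1764/841*(+1) + 142884/841*(+1) + 142884/841*(-1) = 49/36 (each basis 2-blade squares to minus the product of its generators' squares); cross terms between blades sharing an index anticommute and cancel; the commuting (index-disjoint) pairs give grade-4 terms 2*c*c'*(blade product), which cancel blade by blade — γ1234: -21168/841 + 21168/841 = 0; γ1245: -21168/841 + 21168/841 = 0; γ1345: 190512/841 - 190512/841 = 0 — confirming B is simple. So B^2 = 49/36.
Answer: boost, certificate B^2 = 49/36. The invariant at work: B^2 = 49/36 is unchanged by conjugation, hence its sign classifies the subgroup whatever basis B is written in.


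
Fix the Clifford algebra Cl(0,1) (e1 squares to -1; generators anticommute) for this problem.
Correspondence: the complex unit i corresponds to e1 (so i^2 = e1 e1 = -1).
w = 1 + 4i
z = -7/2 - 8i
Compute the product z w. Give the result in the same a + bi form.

In blades: z = -7/2 - 8*e1, w = 1 + 4*e1.
Distribute z over w term by term (generator squares from the signature, products reordered to ascending indices): (-7/2)*w = -7/2 - 14*e1; (-8*e1)*w = 32 - 8*e1.
Sum: 57/2 - 22*e1; translating back through the correspondence:
Answer: 57/2 - 22i


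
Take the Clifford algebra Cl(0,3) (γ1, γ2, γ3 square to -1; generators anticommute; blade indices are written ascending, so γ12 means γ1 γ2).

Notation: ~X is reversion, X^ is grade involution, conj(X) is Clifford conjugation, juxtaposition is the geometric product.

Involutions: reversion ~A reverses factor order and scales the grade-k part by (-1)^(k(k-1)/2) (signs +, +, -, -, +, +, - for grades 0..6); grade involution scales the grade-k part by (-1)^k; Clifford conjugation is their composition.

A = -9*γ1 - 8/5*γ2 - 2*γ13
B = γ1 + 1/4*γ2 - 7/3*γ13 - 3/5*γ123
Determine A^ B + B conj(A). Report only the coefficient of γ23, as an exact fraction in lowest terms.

first term: -211/15 + 6/5*γ2 + 19*γ3 + 13/20*γ12 - 24/25*γ13 + 27/5*γ23 + 127/30*γ123
second term: -71/15 - 6/5*γ2 - 23*γ3 - 13/20*γ12 - 24/25*γ13 + 27/5*γ23 + 97/30*γ123
Answer: 54/5


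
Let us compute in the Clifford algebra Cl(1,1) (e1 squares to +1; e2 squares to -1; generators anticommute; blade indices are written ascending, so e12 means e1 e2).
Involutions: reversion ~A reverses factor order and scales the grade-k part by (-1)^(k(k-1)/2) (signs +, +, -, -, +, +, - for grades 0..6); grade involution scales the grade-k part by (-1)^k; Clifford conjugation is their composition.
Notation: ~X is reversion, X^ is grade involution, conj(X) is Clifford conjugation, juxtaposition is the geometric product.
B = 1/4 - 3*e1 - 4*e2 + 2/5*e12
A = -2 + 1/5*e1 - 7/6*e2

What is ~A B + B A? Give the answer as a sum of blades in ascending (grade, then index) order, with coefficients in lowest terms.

first term: -173/30 + 67/12*e1 + 4673/600*e2 - 51/10*e12
second term: -173/30 + 391/60*e1 + 4577/600*e2 + 7/2*e12
Answer: -173/15 + 121/10*e1 + 185/12*e2 - 8/5*e12


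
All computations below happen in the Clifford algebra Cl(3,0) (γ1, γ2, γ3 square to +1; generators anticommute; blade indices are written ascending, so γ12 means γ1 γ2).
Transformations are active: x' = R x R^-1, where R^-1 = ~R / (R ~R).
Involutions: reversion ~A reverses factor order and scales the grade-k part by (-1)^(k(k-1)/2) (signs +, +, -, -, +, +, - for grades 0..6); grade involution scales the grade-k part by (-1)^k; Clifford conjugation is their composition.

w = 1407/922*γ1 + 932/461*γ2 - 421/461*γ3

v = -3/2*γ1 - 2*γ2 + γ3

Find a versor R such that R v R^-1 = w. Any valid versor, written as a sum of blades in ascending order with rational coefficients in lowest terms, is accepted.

Sketch: the shared square 29/4 makes R = v + w = 12/461*γ1 + 10/461*γ2 + 40/461*γ3 the natural versor; its sandwich fixes that direction, negates (v - w)/2, and sends v to w.
Answer: 12/461*γ1 + 10/461*γ2 + 40/461*γ3


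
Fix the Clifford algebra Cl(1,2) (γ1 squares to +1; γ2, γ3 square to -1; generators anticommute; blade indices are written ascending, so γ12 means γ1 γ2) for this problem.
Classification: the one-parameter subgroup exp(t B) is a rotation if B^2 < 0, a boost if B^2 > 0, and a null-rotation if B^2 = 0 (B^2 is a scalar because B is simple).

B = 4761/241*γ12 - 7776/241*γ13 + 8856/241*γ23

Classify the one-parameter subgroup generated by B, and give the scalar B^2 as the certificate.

B^2 term by term: the squares give (4761/241)^2*(γ12)^2 + (-7776/241)^2*(γ13)^2 + (8856/241)^2*(γ23)^2 = 22667121/58081*(+1) + 60466176/58081*(+1) + 78428736/58081*(-1) = 81 (each basis 2-blade squares to minus the product of its generators' squares); cross terms between blades sharing an index anticommute and cancel. So B^2 = 81.
Answer: boost, certificate B^2 = 81. One invariant decides it: the square 81 survives every conjugation, and its sign is exactly the classification.


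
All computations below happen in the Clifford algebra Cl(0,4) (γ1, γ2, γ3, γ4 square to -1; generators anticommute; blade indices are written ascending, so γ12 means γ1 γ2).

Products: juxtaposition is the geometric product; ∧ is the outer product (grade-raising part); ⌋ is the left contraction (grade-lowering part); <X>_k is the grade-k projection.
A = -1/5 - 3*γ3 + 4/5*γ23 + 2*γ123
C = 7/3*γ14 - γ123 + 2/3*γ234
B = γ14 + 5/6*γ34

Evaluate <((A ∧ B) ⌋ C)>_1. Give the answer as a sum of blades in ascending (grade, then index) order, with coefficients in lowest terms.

step 1: -1/5*γ14 - 1/6*γ34 + 3*γ134 + 4/5*γ1234
step 2: 7/15 + 1/9*γ2
step 3: 1/9*γ2
Answer: 1/9*γ2


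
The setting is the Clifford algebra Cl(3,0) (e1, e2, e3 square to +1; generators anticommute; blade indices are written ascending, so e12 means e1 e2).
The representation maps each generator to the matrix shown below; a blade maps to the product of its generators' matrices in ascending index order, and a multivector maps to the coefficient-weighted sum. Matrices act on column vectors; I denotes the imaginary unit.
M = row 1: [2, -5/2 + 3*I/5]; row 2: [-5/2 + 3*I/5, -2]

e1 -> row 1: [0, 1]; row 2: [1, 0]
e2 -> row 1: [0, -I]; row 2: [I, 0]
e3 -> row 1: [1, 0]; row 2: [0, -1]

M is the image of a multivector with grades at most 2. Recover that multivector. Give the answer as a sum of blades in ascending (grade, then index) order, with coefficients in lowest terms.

Method: 1, rho(e1), rho(e2), rho(e3) form a trace-orthogonal basis of the 2x2 complex matrices (tr(X Y) = 2 if X = Y, else 0), so M = m0*1 + m1*rho(e1) + m2*rho(e2) + m3*rho(e3) with m0 = tr(M)/2 = 0, m1 = tr(M rho(e1))/2 = -5/2 + 3*I/5, m2 = tr(M rho(e2))/2 = 0, m3 = tr(M rho(e3))/2 = 2.
Multiplying table entries, the bivector images are rho(e12) = I*rho(e3), rho(e13) = -I*rho(e2), rho(e23) = I*rho(e1); with real blade coefficients the real parts of m0..m3 are the coefficients of 1, e1, e2, e3 and the imaginary parts give the bivectors (e23: Im m1, e13: -Im m2, e12: Im m3).
Answer: -5/2*e1 + 2*e3 + 3/5*e23


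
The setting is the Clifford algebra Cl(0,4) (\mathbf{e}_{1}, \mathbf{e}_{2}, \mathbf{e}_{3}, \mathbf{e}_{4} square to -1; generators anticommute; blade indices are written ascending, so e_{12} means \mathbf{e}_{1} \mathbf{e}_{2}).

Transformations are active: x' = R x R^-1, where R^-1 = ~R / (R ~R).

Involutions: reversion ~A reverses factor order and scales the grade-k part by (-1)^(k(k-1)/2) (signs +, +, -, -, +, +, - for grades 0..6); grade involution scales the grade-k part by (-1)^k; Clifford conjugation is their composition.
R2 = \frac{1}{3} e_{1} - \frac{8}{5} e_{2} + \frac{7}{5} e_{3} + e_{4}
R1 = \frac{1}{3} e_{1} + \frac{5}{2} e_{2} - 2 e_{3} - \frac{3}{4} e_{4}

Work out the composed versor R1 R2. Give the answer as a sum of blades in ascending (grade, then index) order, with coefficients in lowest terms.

Distribute over the terms of R1 (each basis-blade product reordered to ascending indices, repeated generators contracted through their squares):
(\frac{1}{3} e_{1}) R2 = -\frac{1}{9} - \frac{8}{15} e_{12} + \frac{7}{15} e_{13} + \frac{1}{3} e_{14}
(\frac{5}{2} e_{2}) R2 = 4 - \frac{5}{6} e_{12} + \frac{7}{2} e_{23} + \frac{5}{2} e_{24}
(-2 e_{3}) R2 = \frac{14}{5} + \frac{2}{3} e_{13} - \frac{16}{5} e_{23} - 2 e_{34}
(-\frac{3}{4} e_{4}) R2 = \frac{3}{4} + \frac{1}{4} e_{14} - \frac{6}{5} e_{24} + \frac{21}{20} e_{34}
Summing the partial products and collecting blades:
Answer: \frac{1339}{180} - \frac{41}{30} e_{12} + \frac{17}{15} e_{13} + \frac{7}{12} e_{14} + \frac{3}{10} e_{23} + \frac{13}{10} e_{24} - \frac{19}{20} e_{34}


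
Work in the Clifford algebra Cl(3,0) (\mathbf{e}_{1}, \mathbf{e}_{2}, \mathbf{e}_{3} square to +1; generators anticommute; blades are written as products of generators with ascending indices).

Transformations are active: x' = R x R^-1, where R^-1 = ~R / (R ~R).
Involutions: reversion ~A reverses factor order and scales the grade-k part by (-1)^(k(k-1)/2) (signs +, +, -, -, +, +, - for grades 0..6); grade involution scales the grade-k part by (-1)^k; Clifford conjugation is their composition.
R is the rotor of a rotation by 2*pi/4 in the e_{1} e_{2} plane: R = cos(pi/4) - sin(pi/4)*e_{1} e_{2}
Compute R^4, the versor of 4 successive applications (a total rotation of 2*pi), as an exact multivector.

The rotor phase is half the rotation angle and phases add under composition, so 4 steps in the e_{1} e_{2} plane accumulate phase 4*(pi/4) = \pi: R^4 = cos(\pi) - sin(\pi)*e_{1} e_{2}.
cos(\pi) = -1 and sin(\pi) = 0, so R^4 = -1. The total rotation 2*pi is 1 full turn, so every vector returns to itself, yet the rotor is -1, on the OTHER sheet of the double cover (an odd number of 2*pi turns).
Answer: -1


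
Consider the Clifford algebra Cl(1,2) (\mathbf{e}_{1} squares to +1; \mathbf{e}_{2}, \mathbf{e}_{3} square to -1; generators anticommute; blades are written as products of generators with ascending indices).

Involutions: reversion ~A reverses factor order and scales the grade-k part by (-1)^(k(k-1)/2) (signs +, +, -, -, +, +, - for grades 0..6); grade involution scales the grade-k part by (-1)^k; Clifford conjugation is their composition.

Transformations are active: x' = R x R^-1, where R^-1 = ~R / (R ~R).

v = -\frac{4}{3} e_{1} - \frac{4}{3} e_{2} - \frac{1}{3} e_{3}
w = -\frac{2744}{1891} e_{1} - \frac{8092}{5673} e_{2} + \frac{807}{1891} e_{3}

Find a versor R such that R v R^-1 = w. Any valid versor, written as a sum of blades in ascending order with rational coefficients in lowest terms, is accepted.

A norm check does it: q(v) = q(w) = -\frac{1}{9}, hence R = v + w = -\frac{15796}{5673} e_{1} - \frac{15656}{5673} e_{2} + \frac{530}{5673} e_{3} realises the map — parallel part kept, (v - w)/2 negated, v carried to w.
Answer: -\frac{15796}{5673} e_{1} - \frac{15656}{5673} e_{2} + \frac{530}{5673} e_{3}


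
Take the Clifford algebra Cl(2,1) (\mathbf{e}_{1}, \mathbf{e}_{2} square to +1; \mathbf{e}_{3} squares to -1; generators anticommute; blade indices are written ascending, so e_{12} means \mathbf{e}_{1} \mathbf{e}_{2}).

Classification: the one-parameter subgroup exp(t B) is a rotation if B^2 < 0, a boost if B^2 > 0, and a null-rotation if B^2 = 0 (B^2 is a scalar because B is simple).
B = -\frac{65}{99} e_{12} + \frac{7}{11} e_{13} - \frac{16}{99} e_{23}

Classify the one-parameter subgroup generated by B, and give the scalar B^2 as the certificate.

B^2 term by term: the squares give (-\frac{65}{99})^2*(e_{12})^2 + (\frac{7}{11})^2*(e_{13})^2 + (-\frac{16}{99})^2*(e_{23})^2 = \frac{4225}{9801}*(-1) + \frac{49}{121}*(+1) + \frac{256}{9801}*(+1) = 0 (each basis 2-blade squares to minus the product of its generators' squares); cross terms between blades sharing an index anticommute and cancel. So B^2 = 0.
Answer: null-rotation, certificate B^2 = 0. Certificate logic: 0 is a conjugation-invariant scalar, so its sign fixes rotation versus boost versus null-rotation outright.


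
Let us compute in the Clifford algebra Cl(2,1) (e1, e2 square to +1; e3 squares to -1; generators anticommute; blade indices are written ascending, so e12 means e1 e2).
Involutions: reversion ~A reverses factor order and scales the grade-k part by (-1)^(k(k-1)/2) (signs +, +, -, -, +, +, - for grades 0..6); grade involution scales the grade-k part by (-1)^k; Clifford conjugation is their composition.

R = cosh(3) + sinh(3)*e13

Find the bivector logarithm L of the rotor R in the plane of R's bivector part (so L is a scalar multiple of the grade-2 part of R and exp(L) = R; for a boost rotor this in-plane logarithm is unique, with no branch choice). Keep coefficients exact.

The scalar part of R is cosh(3), which fixes the rapidity magnitude through cosh (cosh is even, so it cannot fix the sign — the bivector part carries that); dividing the bivector part by sinh of the rapidity gives the plane, and L = rapidity * plane, where the joint sign ambiguity of (rapidity, plane) cancels in the product.
Concretely: cosh(rapidity) = cosh(3) gives rapidity = ±3, and since rapidity/sinh(rapidity) is even the sign is immaterial: L = (rapidity/sinh(rapidity)) * <R>_2 = (3/sinh(3)) * <R>_2.
Answer: 3*e13


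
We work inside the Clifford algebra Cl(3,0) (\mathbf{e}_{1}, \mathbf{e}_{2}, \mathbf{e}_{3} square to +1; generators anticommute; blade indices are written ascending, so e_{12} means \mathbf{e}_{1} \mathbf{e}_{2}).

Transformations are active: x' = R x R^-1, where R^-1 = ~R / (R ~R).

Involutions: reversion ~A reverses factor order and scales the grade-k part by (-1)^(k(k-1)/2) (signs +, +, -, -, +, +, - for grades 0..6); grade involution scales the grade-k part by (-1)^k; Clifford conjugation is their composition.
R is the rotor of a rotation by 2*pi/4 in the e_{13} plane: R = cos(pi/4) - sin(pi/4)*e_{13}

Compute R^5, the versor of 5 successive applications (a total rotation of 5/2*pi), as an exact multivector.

Because a rotor carries half the rotation angle, composing 5 copies of this e_{13}-plane rotor multiplies the phase: 5*(pi/4) = \frac{5 \pi}{4}, hence R^5 = cos(\frac{5 \pi}{4}) - sin(\frac{5 \pi}{4})*e_{13}.
cos(\frac{5 \pi}{4}) = - \frac{\sqrt{2}}{2} and sin(\frac{5 \pi}{4}) = - \frac{\sqrt{2}}{2}, so R^5 = - \frac{\sqrt{2}}{2} + \frac{\sqrt{2}}{2} e_{13}. The net rotation is 1/2*pi (after discarding 1 full turn, each of which contributes a factor -1 to the rotor); the rotor keeps the half-angle phase exactly.
Answer: - \frac{\sqrt{2}}{2} + \frac{\sqrt{2}}{2} e_{13}


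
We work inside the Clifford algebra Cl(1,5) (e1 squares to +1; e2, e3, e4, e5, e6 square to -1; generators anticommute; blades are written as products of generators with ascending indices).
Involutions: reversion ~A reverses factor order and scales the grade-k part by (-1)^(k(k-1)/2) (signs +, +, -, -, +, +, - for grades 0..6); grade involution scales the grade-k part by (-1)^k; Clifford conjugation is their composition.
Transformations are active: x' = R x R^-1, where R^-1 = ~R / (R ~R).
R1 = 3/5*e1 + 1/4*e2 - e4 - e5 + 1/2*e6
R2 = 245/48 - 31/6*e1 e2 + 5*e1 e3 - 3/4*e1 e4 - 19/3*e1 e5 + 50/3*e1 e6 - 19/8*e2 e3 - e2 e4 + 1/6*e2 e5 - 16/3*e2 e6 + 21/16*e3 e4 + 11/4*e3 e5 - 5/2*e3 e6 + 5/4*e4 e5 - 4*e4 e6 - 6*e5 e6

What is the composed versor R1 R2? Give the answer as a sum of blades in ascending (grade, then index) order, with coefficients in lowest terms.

Distribute over the terms of R1 (each basis-blade product reordered to ascending indices, repeated generators contracted through their squares):
(3/5*e1) R2 = 49/16*e1 - 31/10*e2 + 3*e3 - 9/20*e4 - 19/5*e5 + 10*e6 - 57/40*e1 e2 e3 - 3/5*e1 e2 e4 + 1/10*e1 e2 e5 - 16/5*e1 e2 e6 + 63/80*e1 e3 e4 + 33/20*e1 e3 e5 - 3/2*e1 e3 e6 + 3/4*e1 e4 e5 - 12/5*e1 e4 e6 - 18/5*e1 e5 e6
(1/4*e2) R2 = -31/24*e1 + 245/192*e2 + 19/32*e3 + 1/4*e4 - 1/24*e5 + 4/3*e6 - 5/4*e1 e2 e3 + 3/16*e1 e2 e4 + 19/12*e1 e2 e5 - 25/6*e1 e2 e6 + 21/64*e2 e3 e4 + 11/16*e2 e3 e5 - 5/8*e2 e3 e6 + 5/16*e2 e4 e5 - e2 e4 e6 - 3/2*e2 e5 e6
(-e4) R2 = 3/4*e1 + e2 - 21/16*e3 - 245/48*e4 + 5/4*e5 - 4*e6 + 31/6*e1 e2 e4 - 5*e1 e3 e4 - 19/3*e1 e4 e5 + 50/3*e1 e4 e6 + 19/8*e2 e3 e4 + 1/6*e2 e4 e5 - 16/3*e2 e4 e6 + 11/4*e3 e4 e5 - 5/2*e3 e4 e6 + 6*e4 e5 e6
(-e5) R2 = 19/3*e1 - 1/6*e2 - 11/4*e3 - 5/4*e4 - 245/48*e5 - 6*e6 + 31/6*e1 e2 e5 - 5*e1 e3 e5 + 3/4*e1 e4 e5 + 50/3*e1 e5 e6 + 19/8*e2 e3 e5 + e2 e4 e5 - 16/3*e2 e5 e6 - 21/16*e3 e4 e5 - 5/2*e3 e5 e6 - 4*e4 e5 e6
(1/2*e6) R2 = 25/3*e1 - 8/3*e2 - 5/4*e3 - 2*e4 - 3*e5 + 245/96*e6 - 31/12*e1 e2 e6 + 5/2*e1 e3 e6 - 3/8*e1 e4 e6 - 19/6*e1 e5 e6 - 19/16*e2 e3 e6 - 1/2*e2 e4 e6 + 1/12*e2 e5 e6 + 21/32*e3 e4 e6 + 11/8*e3 e5 e6 + 5/8*e4 e5 e6
Summing the partial products and collecting blades:
Answer: 275/16*e1 - 3511/960*e2 - 55/32*e3 - 2053/240*e4 - 2567/240*e5 + 373/96*e6 - 107/40*e1 e2 e3 + 1141/240*e1 e2 e4 + 137/20*e1 e2 e5 - 199/20*e1 e2 e6 - 337/80*e1 e3 e4 - 67/20*e1 e3 e5 + e1 e3 e6 - 29/6*e1 e4 e5 + 1667/120*e1 e4 e6 + 99/10*e1 e5 e6 + 173/64*e2 e3 e4 + 49/16*e2 e3 e5 - 29/16*e2 e3 e6 + 71/48*e2 e4 e5 - 41/6*e2 e4 e6 - 27/4*e2 e5 e6 + 23/16*e3 e4 e5 - 59/32*e3 e4 e6 - 9/8*e3 e5 e6 + 21/8*e4 e5 e6


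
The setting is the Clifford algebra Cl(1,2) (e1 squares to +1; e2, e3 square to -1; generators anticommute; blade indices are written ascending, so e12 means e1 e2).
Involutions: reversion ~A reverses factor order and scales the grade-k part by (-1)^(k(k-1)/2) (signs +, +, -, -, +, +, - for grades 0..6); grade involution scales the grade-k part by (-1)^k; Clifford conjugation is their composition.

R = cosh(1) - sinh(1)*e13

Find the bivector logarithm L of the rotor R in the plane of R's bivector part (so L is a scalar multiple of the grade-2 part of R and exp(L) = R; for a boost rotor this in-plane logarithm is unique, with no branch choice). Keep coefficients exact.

The scalar part of R is cosh(1), which fixes the rapidity magnitude through cosh (cosh is even, so it cannot fix the sign — the bivector part carries that); dividing the bivector part by sinh of the rapidity gives the plane, and L = rapidity * plane, where the joint sign ambiguity of (rapidity, plane) cancels in the product.
Concretely: cosh(rapidity) = cosh(1) gives rapidity = ±1, and since rapidity/sinh(rapidity) is even the sign is immaterial: L = (rapidity/sinh(rapidity)) * <R>_2 = (1/sinh(1)) * <R>_2.
Answer: -e13


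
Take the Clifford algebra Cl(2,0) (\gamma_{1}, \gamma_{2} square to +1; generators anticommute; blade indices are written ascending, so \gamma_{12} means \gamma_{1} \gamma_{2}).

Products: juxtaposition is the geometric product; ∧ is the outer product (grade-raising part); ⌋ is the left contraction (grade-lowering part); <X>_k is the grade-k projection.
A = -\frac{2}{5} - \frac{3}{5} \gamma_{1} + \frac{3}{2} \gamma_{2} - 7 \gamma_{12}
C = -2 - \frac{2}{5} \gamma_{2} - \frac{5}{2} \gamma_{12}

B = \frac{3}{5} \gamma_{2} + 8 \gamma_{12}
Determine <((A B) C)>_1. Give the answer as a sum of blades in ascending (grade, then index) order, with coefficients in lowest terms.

step 1: \frac{569}{10} - \frac{81}{5} \gamma_{1} - \frac{126}{25} \gamma_{2} - \frac{89}{25} \gamma_{12}
step 2: -\frac{30171}{250} + \frac{2653}{125} \gamma_{1} + \frac{1391}{50} \gamma_{2} - \frac{2573}{20} \gamma_{12}
step 3: \frac{2653}{125} \gamma_{1} + \frac{1391}{50} \gamma_{2}
Answer: \frac{2653}{125} \gamma_{1} + \frac{1391}{50} \gamma_{2}


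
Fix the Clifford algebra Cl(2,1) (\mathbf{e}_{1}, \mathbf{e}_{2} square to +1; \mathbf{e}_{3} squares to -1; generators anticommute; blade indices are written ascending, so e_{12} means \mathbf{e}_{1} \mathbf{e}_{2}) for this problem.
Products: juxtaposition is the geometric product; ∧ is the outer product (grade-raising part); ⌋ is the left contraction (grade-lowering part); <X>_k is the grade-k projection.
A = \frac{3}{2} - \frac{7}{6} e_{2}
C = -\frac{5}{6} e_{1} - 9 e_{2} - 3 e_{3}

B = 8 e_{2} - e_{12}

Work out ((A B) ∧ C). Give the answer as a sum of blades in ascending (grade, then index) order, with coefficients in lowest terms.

step 1: -\frac{28}{3} - \frac{7}{6} e_{1} + 12 e_{2} - \frac{3}{2} e_{12}
step 2: \frac{70}{9} e_{1} + 84 e_{2} + 28 e_{3} + \frac{41}{2} e_{12} + \frac{7}{2} e_{13} - 36 e_{23} + \frac{9}{2} e_{123}
Answer: \frac{70}{9} e_{1} + 84 e_{2} + 28 e_{3} + \frac{41}{2} e_{12} + \frac{7}{2} e_{13} - 36 e_{23} + \frac{9}{2} e_{123}


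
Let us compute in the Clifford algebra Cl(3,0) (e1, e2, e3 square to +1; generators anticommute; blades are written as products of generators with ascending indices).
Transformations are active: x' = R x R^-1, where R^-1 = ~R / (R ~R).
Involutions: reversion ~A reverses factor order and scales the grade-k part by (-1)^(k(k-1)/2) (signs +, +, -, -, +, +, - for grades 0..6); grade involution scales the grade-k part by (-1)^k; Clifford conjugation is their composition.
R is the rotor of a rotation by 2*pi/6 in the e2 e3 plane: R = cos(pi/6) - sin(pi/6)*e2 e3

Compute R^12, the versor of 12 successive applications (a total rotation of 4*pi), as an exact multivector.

Because a rotor carries half the rotation angle, composing 12 copies of this e2 e3-plane rotor multiplies the phase: 12*(pi/6) = 2*pi, hence R^12 = cos(2*pi) - sin(2*pi)*e2 e3.
cos(2*pi) = 1 and sin(2*pi) = 0, so R^12 = 1. The total rotation 4*pi is 2 full turns, so every vector returns to itself, yet the rotor is +1, back on the identity sheet (an even number of 2*pi turns).
Answer: 1


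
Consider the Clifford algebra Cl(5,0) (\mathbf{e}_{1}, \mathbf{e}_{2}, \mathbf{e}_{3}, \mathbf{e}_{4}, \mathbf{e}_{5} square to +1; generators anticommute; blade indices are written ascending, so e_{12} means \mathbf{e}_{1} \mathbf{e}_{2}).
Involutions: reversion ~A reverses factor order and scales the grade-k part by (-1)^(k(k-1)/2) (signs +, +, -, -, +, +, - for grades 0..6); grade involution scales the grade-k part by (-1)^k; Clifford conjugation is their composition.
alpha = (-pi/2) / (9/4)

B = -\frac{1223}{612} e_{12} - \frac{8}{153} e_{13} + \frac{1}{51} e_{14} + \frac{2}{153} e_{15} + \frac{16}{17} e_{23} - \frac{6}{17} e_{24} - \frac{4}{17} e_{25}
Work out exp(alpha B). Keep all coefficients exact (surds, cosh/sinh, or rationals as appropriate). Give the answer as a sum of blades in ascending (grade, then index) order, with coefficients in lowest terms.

B^2 term by term: the squares give (-\frac{1223}{612})^2*(e_{12})^2 + (-\frac{8}{153})^2*(e_{13})^2 + (\frac{1}{51})^2*(e_{14})^2 + (\frac{2}{153})^2*(e_{15})^2 + (\frac{16}{17})^2*(e_{23})^2 + (-\frac{6}{17})^2*(e_{24})^2 + (-\frac{4}{17})^2*(e_{25})^2 = \frac{1495729}{374544}*(-1) + \frac{64}{23409}*(-1) + \frac{1}{2601}*(-1) + \frac{4}{23409}*(-1) + \frac{256}{289}*(-1) + \frac{36}{289}*(-1) + \frac{16}{289}*(-1) = -\frac{81}{16} (each basis 2-blade squares to minus the product of its generators' squares); cross terms between blades sharing an index anticommute and cancel; the commuting (index-disjoint) pairs give grade-4 terms 2*c*c'*(blade product), which cancel blade by blade — e_{1234}: -\frac{32}{867} + \frac{32}{867} = 0; e_{1235}: -\frac{64}{2601} + \frac{64}{2601} = 0; e_{1245}: \frac{8}{867} - \frac{8}{867} = 0 — confirming B is simple. So B^2 = -\frac{81}{16}.
B^2 = -\frac{81}{16} — circular case — the even/odd split gives cos and sin: l = \frac{9}{4}, alpha*l = - \frac{\pi}{2}, so exp(alpha B) = cos(- \frac{\pi}{2}) + (sin(- \frac{\pi}{2})/(\frac{9}{4}))*B = 0 + (- \frac{4}{9})*B.
Answer: \frac{1223}{1377} e_{12} + \frac{32}{1377} e_{13} - \frac{4}{459} e_{14} - \frac{8}{1377} e_{15} - \frac{64}{153} e_{23} + \frac{8}{51} e_{24} + \frac{16}{153} e_{25}


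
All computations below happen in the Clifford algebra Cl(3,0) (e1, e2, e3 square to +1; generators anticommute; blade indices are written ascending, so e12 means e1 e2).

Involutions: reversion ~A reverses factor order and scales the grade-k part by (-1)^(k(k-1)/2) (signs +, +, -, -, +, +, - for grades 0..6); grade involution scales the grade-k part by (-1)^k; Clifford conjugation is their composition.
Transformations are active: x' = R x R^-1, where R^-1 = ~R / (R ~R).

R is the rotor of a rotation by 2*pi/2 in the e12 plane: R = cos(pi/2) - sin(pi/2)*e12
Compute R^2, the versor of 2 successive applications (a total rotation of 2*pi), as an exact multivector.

Half-angle bookkeeping: 2 applications in e12 add up to rotor phase 2*pi/2 = pi, so R^2 = cos(pi) - sin(pi)*e12.
cos(pi) = -1 and sin(pi) = 0, so R^2 = -1. The total rotation 2*pi is 1 full turn, so every vector returns to itself, yet the rotor is -1, on the OTHER sheet of the double cover (an odd number of 2*pi turns).
Answer: -1


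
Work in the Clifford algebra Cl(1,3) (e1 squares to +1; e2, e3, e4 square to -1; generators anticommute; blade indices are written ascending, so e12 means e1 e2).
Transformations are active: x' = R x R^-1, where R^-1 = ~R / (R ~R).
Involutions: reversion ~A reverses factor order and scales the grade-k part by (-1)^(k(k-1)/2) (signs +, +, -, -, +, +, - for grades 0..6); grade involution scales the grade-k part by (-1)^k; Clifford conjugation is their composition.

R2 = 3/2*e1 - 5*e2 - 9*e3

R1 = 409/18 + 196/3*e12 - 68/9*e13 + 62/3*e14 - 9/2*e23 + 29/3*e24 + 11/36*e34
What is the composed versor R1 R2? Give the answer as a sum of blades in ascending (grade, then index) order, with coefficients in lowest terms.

Distribute over the terms of R2 (each basis-blade product reordered to ascending indices, repeated generators contracted through their squares):
R1 (3/2*e1) = 409/12*e1 - 98*e2 + 34/3*e3 - 31*e4 - 27/4*e123 + 29/2*e124 + 11/24*e134
R1 (-5*e2) = 980/3*e1 - 2045/18*e2 + 45/2*e3 - 145/3*e4 - 340/9*e123 + 310/3*e124 - 55/36*e234
R1 (-9*e3) = -68*e1 - 81/2*e2 - 409/2*e3 - 11/4*e4 - 588*e123 + 186*e134 + 87*e234
Summing the partial products and collecting blades:
Answer: 1171/4*e1 - 2269/9*e2 - 512/3*e3 - 985/12*e4 - 22771/36*e123 + 707/6*e124 + 4475/24*e134 + 3077/36*e234


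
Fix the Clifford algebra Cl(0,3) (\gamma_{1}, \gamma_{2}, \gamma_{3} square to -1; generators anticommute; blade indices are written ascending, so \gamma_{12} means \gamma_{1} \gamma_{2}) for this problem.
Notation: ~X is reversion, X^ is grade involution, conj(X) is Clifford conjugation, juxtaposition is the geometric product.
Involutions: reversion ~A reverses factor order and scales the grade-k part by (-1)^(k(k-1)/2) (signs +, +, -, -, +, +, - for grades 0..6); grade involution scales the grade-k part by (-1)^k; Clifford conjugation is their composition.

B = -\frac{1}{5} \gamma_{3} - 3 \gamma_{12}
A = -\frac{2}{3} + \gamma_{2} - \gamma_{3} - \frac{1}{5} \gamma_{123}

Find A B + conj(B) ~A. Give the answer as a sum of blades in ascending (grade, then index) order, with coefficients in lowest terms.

first term: -\frac{1}{5} - 3 \gamma_{1} - \frac{7}{15} \gamma_{3} + \frac{49}{25} \gamma_{12} - \frac{1}{5} \gamma_{23} + 3 \gamma_{123}
second term: \frac{1}{5} - 3 \gamma_{1} - \frac{11}{15} \gamma_{3} - \frac{51}{25} \gamma_{12} - \frac{1}{5} \gamma_{23} - 3 \gamma_{123}
Answer: -6 \gamma_{1} - \frac{6}{5} \gamma_{3} - \frac{2}{25} \gamma_{12} - \frac{2}{5} \gamma_{23}


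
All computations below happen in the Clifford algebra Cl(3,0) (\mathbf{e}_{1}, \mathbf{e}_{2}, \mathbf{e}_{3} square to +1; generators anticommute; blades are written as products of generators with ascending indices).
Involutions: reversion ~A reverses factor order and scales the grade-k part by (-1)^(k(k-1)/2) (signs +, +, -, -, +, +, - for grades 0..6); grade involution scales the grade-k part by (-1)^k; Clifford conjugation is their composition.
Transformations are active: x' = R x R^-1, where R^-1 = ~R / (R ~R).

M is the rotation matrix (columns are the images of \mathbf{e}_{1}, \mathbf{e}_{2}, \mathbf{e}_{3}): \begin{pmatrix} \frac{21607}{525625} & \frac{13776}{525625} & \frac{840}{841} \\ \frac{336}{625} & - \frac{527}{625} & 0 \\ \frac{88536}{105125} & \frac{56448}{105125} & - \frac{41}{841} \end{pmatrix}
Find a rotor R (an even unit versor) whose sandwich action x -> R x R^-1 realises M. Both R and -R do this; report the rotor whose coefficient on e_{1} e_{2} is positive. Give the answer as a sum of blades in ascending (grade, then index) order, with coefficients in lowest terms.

Method: write R = a + b12*e_{1} e_{2} + b13*e_{1} e_{3} + b23*e_{2} e_{3} with a^2 + b12^2 + b13^2 + b23^2 = 1 (so R^-1 = ~R). Expanding the columns R e_j ~R gives tr M = 4a^2 - 1 and, from the antisymmetric part, M21 - M12 = -4a*b12, M13 - M31 = 4a*b13, M32 - M23 = -4a*b23.
Here tr M = -\frac{17889}{21025}, so a^2 = (1 + tr M)/4 = \frac{784}{21025} and a = ±\frac{28}{145}. Taking a = \frac{28}{145}: M21 - M12 = \frac{10752}{21025}, M13 - M31 = \frac{16464}{105125}, M32 - M23 = \frac{56448}{105125}, giving b12 = -\frac{96}{145}, b13 = \frac{147}{725}, b23 = -\frac{504}{725}, i.e. R = \frac{28}{145} - \frac{96}{145} e_{1} e_{2} + \frac{147}{725} e_{1} e_{3} - \frac{504}{725} e_{2} e_{3}.
Its e_{1} e_{2} coefficient is negative, so report the other preimage -R.
Answer: -\frac{28}{145} + \frac{96}{145} e_{1} e_{2} - \frac{147}{725} e_{1} e_{3} + \frac{504}{725} e_{2} e_{3}. Why the constraint matters: R and -R act identically through the sandwich — M has trace -\frac{17889}{21025} either way — so only the sign condition on e_{1} e_{2} picks one of the two preimages.


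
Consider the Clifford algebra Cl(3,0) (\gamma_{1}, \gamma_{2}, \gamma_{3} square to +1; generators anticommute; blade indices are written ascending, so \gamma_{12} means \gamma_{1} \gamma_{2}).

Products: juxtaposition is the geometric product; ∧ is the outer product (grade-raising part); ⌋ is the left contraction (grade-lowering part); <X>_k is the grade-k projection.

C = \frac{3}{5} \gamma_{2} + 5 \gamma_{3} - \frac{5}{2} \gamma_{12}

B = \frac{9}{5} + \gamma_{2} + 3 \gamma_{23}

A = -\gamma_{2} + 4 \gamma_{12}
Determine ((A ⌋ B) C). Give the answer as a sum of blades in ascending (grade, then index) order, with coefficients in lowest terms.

step 1: -1 - 3 \gamma_{3}
step 2: -15 - \frac{3}{5} \gamma_{2} - 5 \gamma_{3} + \frac{5}{2} \gamma_{12} + \frac{9}{5} \gamma_{23} + \frac{15}{2} \gamma_{123}
Answer: -15 - \frac{3}{5} \gamma_{2} - 5 \gamma_{3} + \frac{5}{2} \gamma_{12} + \frac{9}{5} \gamma_{23} + \frac{15}{2} \gamma_{123}


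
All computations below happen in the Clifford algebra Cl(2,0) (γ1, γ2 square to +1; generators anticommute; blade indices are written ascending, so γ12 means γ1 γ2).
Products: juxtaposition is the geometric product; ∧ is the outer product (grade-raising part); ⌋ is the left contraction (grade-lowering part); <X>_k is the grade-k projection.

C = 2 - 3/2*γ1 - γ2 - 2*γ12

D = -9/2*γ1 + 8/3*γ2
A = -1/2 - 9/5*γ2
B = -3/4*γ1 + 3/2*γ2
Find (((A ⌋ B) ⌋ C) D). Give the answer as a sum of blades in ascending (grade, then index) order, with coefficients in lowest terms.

step 1: -27/10 + 3/8*γ1 - 3/4*γ2
step 2: -417/80 + 51/20*γ1 + 39/20*γ2 + 27/5*γ12
step 3: -251/40 + 6057/160*γ1 + 52/5*γ2 + 623/40*γ12
Answer: -251/40 + 6057/160*γ1 + 52/5*γ2 + 623/40*γ12


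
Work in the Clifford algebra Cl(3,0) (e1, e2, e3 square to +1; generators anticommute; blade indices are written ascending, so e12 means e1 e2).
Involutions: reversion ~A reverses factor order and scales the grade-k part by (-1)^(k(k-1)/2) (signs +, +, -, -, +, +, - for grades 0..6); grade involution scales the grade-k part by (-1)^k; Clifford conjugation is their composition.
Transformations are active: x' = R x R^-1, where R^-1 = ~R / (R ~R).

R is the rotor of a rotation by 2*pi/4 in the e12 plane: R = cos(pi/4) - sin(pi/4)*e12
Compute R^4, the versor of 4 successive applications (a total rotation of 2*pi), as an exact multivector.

Rotor phase runs at HALF the rotation angle; powers of one rotor simply add phase, so after 4 steps in e12 the phase is 4*pi/4 = pi and R^4 = cos(pi) - sin(pi)*e12.
cos(pi) = -1 and sin(pi) = 0, so R^4 = -1. The total rotation 2*pi is 1 full turn, so every vector returns to itself, yet the rotor is -1, on the OTHER sheet of the double cover (an odd number of 2*pi turns).
Answer: -1


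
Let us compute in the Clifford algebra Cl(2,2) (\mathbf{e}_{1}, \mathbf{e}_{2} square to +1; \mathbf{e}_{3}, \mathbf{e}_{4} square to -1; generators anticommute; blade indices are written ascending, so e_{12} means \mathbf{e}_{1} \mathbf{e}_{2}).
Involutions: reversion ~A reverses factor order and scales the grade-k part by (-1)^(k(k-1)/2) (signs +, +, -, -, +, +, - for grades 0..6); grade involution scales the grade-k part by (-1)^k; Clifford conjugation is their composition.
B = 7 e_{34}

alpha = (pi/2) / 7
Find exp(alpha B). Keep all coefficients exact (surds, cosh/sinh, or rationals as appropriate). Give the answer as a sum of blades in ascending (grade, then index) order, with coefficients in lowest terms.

B^2 = (7)^2*(e_{34})^2 = 49*(-1) = -49 (a basis 2-blade squares to minus the product of its generators' squares).
B^2 = -49 — since the square is negative, the closed form is circular: l = 7, alpha*l = \frac{\pi}{2}, so exp(alpha B) = cos(\frac{\pi}{2}) + (sin(\frac{\pi}{2})/7)*B = 0 + (\frac{1}{7})*B.
Answer: e_{34}


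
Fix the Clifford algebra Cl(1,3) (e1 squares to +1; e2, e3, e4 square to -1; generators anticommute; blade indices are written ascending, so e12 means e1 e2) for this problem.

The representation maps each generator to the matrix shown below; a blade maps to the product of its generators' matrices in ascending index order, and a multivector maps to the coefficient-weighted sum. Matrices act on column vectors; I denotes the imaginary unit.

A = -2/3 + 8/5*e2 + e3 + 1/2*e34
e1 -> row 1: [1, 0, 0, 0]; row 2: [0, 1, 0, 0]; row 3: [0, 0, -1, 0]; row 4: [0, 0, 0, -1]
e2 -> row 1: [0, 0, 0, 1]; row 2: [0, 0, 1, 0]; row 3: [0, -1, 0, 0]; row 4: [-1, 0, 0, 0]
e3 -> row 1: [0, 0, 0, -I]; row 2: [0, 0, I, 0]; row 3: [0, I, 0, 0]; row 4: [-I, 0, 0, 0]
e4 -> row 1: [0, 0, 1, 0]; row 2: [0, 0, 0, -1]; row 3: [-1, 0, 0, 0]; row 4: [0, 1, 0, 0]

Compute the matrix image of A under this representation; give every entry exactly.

Bivector images (products of the table entries): rho(e34) = rho(e3)rho(e4) = row 1: [0, -I, 0, 0]; row 2: [-I, 0, 0, 0]; row 3: [0, 0, 0, -I]; row 4: [0, 0, -I, 0].
M = (-2/3)*1 + (8/5)*rho(e2) + (1)*rho(e3) + (1/2)*rho(e34), summed entrywise (1 is the identity matrix):
Answer: row 1: [-2/3, -I/2, 0, 8/5 - I]; row 2: [-I/2, -2/3, 8/5 + I, 0]; row 3: [0, -8/5 + I, -2/3, -I/2]; row 4: [-8/5 - I, 0, -I/2, -2/3]


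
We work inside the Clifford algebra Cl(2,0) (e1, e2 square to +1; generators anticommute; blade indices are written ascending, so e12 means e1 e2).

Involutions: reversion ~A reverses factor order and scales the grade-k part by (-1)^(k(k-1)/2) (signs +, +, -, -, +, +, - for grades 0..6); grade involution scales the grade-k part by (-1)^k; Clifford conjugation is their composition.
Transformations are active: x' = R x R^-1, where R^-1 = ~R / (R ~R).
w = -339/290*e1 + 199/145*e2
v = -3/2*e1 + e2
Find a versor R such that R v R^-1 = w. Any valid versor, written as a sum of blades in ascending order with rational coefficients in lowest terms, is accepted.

The midline construction: v and w both square to 13/4, so reflecting in their sum -387/145*e1 + 344/145*e2 exchanges them.
Answer: -387/145*e1 + 344/145*e2


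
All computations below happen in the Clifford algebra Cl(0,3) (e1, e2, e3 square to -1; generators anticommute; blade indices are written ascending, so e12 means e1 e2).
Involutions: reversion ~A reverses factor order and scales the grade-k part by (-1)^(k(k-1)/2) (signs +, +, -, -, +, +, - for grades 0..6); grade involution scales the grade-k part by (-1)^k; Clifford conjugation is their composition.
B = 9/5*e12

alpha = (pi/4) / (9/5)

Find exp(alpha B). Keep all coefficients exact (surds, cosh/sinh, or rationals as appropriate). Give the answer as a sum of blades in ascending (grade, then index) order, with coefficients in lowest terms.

B^2 = (9/5)^2*(e12)^2 = 81/25*(-1) = -81/25 (a basis 2-blade squares to minus the product of its generators' squares).
B^2 = -81/25 — B^2 < 0, so the exponential closes trigonometrically: l = 9/5, alpha*l = pi/4, so exp(alpha B) = cos(pi/4) + (sin(pi/4)/(9/5))*B = sqrt(2)/2 + (5*sqrt(2)/18)*B.
Answer: sqrt(2)/2 + sqrt(2)/2*e12


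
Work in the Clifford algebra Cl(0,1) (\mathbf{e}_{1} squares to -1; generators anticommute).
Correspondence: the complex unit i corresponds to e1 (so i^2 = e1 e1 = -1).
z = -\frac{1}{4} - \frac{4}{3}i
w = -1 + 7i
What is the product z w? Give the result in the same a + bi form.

In blades: z = -\frac{1}{4} - \frac{4}{3} e_{1}, w = -1 + 7 e_{1}.
Distribute z over w term by term (generator squares from the signature, products reordered to ascending indices): (-\frac{1}{4})*w = \frac{1}{4} - \frac{7}{4} e_{1}; (-\frac{4}{3} e_{1})*w = \frac{28}{3} + \frac{4}{3} e_{1}.
Sum: \frac{115}{12} - \frac{5}{12} e_{1}; translating back through the correspondence:
Answer: \frac{115}{12} - \frac{5}{12}i


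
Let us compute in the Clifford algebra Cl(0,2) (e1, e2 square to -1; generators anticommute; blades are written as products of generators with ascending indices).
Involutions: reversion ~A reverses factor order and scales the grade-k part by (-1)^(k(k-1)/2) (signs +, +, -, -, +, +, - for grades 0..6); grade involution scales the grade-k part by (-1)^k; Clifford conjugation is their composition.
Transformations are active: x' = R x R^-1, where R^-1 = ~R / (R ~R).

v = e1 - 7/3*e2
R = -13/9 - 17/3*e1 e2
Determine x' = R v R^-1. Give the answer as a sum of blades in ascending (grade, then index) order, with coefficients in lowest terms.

~R = -13/9 + 17/3*e1 e2, and R ~R = 2770/81, so R^-1 = ~R / (2770/81).
R v = -44/3*e1 - 62/27*e2
Answer: 331/1385*e1 + 10501/4155*e2
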